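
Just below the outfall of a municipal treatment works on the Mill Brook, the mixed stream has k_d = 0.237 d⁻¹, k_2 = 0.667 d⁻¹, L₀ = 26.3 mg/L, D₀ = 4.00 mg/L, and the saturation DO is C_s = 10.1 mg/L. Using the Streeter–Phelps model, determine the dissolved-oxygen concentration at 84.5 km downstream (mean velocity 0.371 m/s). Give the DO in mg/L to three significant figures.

DO ≈ 4.15 mg/L

Travel time t = x/v = 84.5 km / (0.371 m/s) = 84500 m / 0.371 m/s = 227800 s = 2.636 d.
k_d L₀/(k_2−k_d) = 0.237×26.3/(0.667−0.237) = 6.233/0.4300 = 14.50 mg/L.
e^(−k_d t) = e^(−0.237×2.636) = 0.5354; e^(−k_2 t) = e^(−0.667×2.636) = 0.1723.
D = 14.50 × (0.5354 − 0.1723) + 4.00 × 0.1723 = 5.263 + 0.6893 = 5.952 mg/L.
DO = C_s − D = 10.1 − 5.952 = 4.148 mg/L.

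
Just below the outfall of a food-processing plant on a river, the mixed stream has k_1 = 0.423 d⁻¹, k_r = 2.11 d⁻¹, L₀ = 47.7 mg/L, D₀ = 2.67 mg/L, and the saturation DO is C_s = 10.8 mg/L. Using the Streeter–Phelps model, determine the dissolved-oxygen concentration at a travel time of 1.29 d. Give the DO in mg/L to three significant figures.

DO ≈ 4.48 mg/L

k_1 L₀/(k_r−k_1) = 0.423×47.7/(2.11−0.423) = 20.18/1.687 = 11.96 mg/L.
e^(−k_1 t) = e^(−0.423×1.290) = 0.5795; e^(−k_r t) = e^(−2.11×1.290) = 0.06575.
D = 11.96 × (0.5795 − 0.06575) + 2.67 × 0.06575 = 6.144 + 0.1756 = 6.320 mg/L.
DO = C_s − D = 10.8 − 6.320 = 4.480 mg/L.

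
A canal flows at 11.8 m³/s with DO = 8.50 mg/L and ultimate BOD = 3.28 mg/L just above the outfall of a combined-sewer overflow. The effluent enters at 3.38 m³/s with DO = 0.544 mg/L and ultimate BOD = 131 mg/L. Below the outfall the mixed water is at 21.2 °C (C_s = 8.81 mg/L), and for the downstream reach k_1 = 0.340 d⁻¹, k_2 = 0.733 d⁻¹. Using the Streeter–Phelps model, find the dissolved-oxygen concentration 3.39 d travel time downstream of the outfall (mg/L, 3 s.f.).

Mixed DO = (11.8×8.50 + 3.38×0.544)/(11.8+3.38) = 102.1/15.18 = 6.729 mg/L.
Mixed L₀ = (11.8×3.28 + 3.38×131)/(15.18) = 481.5/15.18 = 31.72 mg/L.
Initial deficit D₀ = C_s − DO₀ = 8.81 − 6.729 = 2.081 mg/L.
D(3.39) = [0.340×31.72/(0.733−0.340)](e^(−0.340×3.39) − e^(−0.733×3.39)) + 2.081 e^(−0.733×3.39)
= 27.44 × (0.3158 − 0.08334) + 2.081 × 0.08334 = 6.553 mg/L.
DO = 8.81 − 6.553 = 2.257 mg/L.

DO ≈ 2.26 mg/L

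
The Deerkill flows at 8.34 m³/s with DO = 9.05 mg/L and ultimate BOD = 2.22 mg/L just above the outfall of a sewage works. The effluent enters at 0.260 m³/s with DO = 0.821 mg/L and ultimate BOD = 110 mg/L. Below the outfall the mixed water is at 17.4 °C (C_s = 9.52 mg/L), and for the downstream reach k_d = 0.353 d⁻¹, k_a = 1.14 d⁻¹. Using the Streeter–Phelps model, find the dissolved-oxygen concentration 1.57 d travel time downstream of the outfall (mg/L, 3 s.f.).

Mixed DO = (8.34×9.05 + 0.260×0.821)/(8.34+0.260) = 75.69/8.600 = 8.801 mg/L.
Mixed L₀ = (8.34×2.22 + 0.260×110)/(8.600) = 47.11/8.600 = 5.478 mg/L.
Initial deficit D₀ = C_s − DO₀ = 9.52 − 8.801 = 0.7188 mg/L.
D(1.57) = [0.353×5.478/(1.14−0.353)](e^(−0.353×1.57) − e^(−1.14×1.57)) + 0.7188 e^(−1.14×1.57)
= 2.457 × (0.5745 − 0.1670) + 0.7188 × 0.1670 = 1.121 mg/L.
DO = 9.52 − 1.121 = 8.399 mg/L.

DO ≈ 8.40 mg/L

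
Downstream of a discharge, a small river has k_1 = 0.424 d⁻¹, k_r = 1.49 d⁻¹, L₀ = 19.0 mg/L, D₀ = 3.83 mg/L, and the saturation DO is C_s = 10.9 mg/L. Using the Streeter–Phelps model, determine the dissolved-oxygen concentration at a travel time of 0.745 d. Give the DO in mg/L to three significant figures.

k_1 L₀/(k_r−k_1) = 0.424×19.0/(1.49−0.424) = 8.056/1.066 = 7.557 mg/L.
e^(−k_1 t) = e^(−0.424×0.7450) = 0.7291; e^(−k_r t) = e^(−1.49×0.7450) = 0.3295.
D = 7.557 × (0.7291 − 0.3295) + 3.83 × 0.3295 = 3.020 + 1.262 = 4.282 mg/L.
DO = C_s − D = 10.9 − 4.282 = 6.618 mg/L.

DO ≈ 6.62 mg/L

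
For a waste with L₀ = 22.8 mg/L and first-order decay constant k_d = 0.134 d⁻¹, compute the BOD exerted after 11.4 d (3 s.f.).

y ≈ 17.9 mg/L

y_t = L₀(1 − e^(−k_d t)) = 22.8 × (1 − e^(−0.134×11.4))
= 22.8 × (1 − 0.2171) = 22.8 × 0.7829 = 17.85 mg/L.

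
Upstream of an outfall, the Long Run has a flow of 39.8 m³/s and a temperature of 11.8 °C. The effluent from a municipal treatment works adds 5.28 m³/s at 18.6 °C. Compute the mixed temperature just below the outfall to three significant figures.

12.6 °C

Flow-weighted mixing: C = (Q_r C_r + Q_w C_w)/(Q_r + Q_w)
= (39.8×11.8 + 5.28×18.6)/(39.8 + 5.28) = 567.8/45.08 = 12.60 °C.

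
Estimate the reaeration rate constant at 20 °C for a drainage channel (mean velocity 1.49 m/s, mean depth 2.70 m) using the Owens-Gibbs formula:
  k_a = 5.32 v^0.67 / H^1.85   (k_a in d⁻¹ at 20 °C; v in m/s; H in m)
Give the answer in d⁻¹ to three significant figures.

k_a = 5.32 × 1.49^0.67 / 2.70^1.85 = 5.32 × 1.306 / 6.281 = 1.106 d⁻¹.

k_a ≈ 1.11 d⁻¹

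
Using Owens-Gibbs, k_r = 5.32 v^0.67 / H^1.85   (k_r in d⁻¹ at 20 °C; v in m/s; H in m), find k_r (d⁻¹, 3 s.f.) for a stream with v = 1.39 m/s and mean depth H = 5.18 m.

k_r = 5.32 × 1.39^0.67 / 5.18^1.85 = 5.32 × 1.247 / 20.97 = 0.3164 d⁻¹.

k_r ≈ 0.316 d⁻¹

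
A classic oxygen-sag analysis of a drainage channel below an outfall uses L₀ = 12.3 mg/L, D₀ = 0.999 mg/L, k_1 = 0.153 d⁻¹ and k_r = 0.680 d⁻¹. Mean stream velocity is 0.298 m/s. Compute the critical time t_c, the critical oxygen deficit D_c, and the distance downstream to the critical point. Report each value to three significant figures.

t_c ≈ 2.21 d; D_c ≈ 1.97 mg/L; x_c ≈ 56.8 km

t_c = [1/(k_r−k_1)] ln[(k_r/k_1)(1 − D₀(k_r−k_1)/(k_1 L₀))]
= [1/(0.680−0.153)] ln[(0.680/0.153)(1 − 0.999×0.5270/(0.153×12.3))]
= (1/0.5270) ln[4.444 × 0.7202] = 1.898 × ln(3.201) = 1.898 × 1.163 = 2.208 d.
L(t_c) = L₀ e^(−k_1 t_c) = 12.3 × 0.7133 = 8.774 mg/L, and at the critical point k_r D_c = k_1 L, so D_c = (0.153/0.680) × 8.774 = 1.974 mg/L.
x_c = v t_c = 0.298 m/s × 2.208 d × 86400 s/d = 56840 m ≈ 56.8 km.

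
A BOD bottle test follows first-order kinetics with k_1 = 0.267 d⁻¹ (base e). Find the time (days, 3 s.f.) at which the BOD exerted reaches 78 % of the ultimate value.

y/L₀ = 1 − e^(−k_1 t) = 0.78 ⇒ e^(−k_1 t) = 0.220
t = −ln(0.220) / 0.267 = 1.514 / 0.267 = 5.671 d.

t ≈ 5.67 d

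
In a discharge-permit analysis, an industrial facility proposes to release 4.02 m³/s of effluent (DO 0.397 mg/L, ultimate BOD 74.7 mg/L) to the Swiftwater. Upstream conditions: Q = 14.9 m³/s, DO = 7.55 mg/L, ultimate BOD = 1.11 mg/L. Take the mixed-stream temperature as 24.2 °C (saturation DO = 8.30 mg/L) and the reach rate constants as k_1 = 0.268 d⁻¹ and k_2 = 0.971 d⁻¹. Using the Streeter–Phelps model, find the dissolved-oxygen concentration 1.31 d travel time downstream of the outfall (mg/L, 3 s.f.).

DO ≈ 4.96 mg/L

Mixed DO = (14.9×7.55 + 4.02×0.397)/(14.9+4.02) = 114.1/18.92 = 6.030 mg/L.
Mixed L₀ = (14.9×1.11 + 4.02×74.7)/(18.92) = 316.8/18.92 = 16.75 mg/L.
Initial deficit D₀ = C_s − DO₀ = 8.30 − 6.030 = 2.270 mg/L.
D(1.31) = [0.268×16.75/(0.971−0.268)](e^(−0.268×1.31) − e^(−0.971×1.31)) + 2.270 e^(−0.971×1.31)
= 6.384 × (0.7039 − 0.2803) + 2.270 × 0.2803 = 3.341 mg/L.
DO = 8.30 − 3.341 = 4.959 mg/L.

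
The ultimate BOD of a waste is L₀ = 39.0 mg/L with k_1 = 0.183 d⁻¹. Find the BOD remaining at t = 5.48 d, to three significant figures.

L ≈ 14.3 mg/L

L_t = L₀ e^(−k_1 t) = 39.0 × e^(−0.183×5.48) = 39.0 × 0.3668 = 14.31 mg/L.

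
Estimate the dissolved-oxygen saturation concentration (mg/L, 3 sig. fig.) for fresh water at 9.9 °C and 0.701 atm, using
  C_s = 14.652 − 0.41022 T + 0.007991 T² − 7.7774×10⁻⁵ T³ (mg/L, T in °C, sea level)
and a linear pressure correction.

At sea level: C_s = 14.652 − 0.41022×9.9 + 0.007991×9.9² − 7.7774×10⁻⁵×9.9³ = 11.30 mg/L.
Pressure correction: C_s' = 11.30 × 0.701 = 7.920 mg/L.

C_s ≈ 7.92 mg/L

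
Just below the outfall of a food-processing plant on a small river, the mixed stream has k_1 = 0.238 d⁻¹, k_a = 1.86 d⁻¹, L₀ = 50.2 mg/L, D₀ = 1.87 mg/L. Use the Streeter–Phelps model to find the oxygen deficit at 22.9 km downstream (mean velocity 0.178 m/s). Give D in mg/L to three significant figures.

Travel time t = x/v = 22.9 km / (0.178 m/s) = 22900 m / 0.178 m/s = 128700 s = 1.489 d.
k_1 L₀/(k_a−k_1) = 0.238×50.2/(1.86−0.238) = 11.95/1.622 = 7.366 mg/L.
e^(−k_1 t) = e^(−0.238×1.489) = 0.7016; e^(−k_a t) = e^(−1.86×1.489) = 0.06269.
D = 7.366 × (0.7016 − 0.06269) + 1.87 × 0.06269 = 4.706 + 0.1172 = 4.823 mg/L.

D ≈ 4.82 mg/L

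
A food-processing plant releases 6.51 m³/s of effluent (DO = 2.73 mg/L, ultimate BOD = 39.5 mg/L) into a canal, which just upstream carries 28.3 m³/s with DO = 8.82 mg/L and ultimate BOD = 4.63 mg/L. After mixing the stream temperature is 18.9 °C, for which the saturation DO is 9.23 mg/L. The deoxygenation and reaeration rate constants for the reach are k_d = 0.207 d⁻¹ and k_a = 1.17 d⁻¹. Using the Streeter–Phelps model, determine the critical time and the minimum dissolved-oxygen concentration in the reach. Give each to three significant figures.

Mixed DO = (28.3×8.82 + 6.51×2.73)/(28.3+6.51) = 267.4/34.81 = 7.681 mg/L.
Mixed L₀ = (28.3×4.63 + 6.51×39.5)/(34.81) = 388.2/34.81 = 11.15 mg/L.
Initial deficit D₀ = C_s − DO₀ = 9.23 − 7.681 = 1.549 mg/L.
t_c = (1/0.9630) ln[(1.17/0.207)(1 − 1.549×0.9630/(0.207×11.15))] = 1.038 × ln(2.000) = 0.7197 d.
D_c = (0.207/1.17) × 11.15 × e^(−0.207×0.7197) = 0.1769 × 11.15 × 0.8616 = 1.700 mg/L.
Minimum DO = 9.23 − 1.700 = 7.530 mg/L.

t_c ≈ 0.720 d; minimum DO ≈ 7.53 mg/L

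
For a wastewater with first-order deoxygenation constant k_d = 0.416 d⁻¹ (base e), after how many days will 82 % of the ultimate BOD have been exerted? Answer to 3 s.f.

y/L₀ = 1 − e^(−k_d t) = 0.82 ⇒ e^(−k_d t) = 0.180
t = −ln(0.180) / 0.416 = 1.715 / 0.416 = 4.122 d.

t ≈ 4.12 d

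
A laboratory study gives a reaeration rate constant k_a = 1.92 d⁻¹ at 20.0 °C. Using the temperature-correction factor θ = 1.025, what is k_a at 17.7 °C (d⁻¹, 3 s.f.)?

k_a(T₂) = k_a(T₁) · θ^(T₂−T₁) = 1.92 × 1.025^(17.7−20.0)
= 1.92 × 1.025^-2.30 = 1.92 × 0.9448 = 1.814 d⁻¹.

k_a ≈ 1.81 d⁻¹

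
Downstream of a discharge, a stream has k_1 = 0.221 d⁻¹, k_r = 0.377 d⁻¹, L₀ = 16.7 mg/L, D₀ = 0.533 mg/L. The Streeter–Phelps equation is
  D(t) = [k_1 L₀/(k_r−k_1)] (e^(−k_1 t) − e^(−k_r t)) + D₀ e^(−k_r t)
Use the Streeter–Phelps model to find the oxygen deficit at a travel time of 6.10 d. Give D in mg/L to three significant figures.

D ≈ 3.83 mg/L

k_1 L₀/(k_r−k_1) = 0.221×16.7/(0.377−0.221) = 3.691/0.1560 = 23.66 mg/L.
e^(−k_1 t) = e^(−0.221×6.100) = 0.2597; e^(−k_r t) = e^(−0.377×6.100) = 0.1003.
D = 23.66 × (0.2597 − 0.1003) + 0.533 × 0.1003 = 3.772 + 0.05345 = 3.826 mg/L.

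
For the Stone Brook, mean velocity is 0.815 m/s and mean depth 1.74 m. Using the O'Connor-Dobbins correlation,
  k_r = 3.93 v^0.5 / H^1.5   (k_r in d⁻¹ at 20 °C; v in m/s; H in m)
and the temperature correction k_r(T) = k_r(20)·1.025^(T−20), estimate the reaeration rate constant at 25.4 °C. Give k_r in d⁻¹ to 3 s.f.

k_r ≈ 1.77 d⁻¹

k_r(20) = 3.93 × 0.815^0.5 / 1.74^1.5 = 3.93 × 0.9028 / 2.295 = 1.546 d⁻¹.
k_r(25.4) = 1.546 × 1.025^(25.4−20) = 1.546 × 1.143 = 1.766 d⁻¹.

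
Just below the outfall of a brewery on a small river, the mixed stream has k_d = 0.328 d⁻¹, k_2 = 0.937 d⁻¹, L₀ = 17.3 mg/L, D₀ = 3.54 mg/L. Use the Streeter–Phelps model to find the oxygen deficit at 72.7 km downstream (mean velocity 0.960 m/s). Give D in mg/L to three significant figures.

D ≈ 4.45 mg/L

Travel time t = x/v = 72.7 km / (0.960 m/s) = 72700 m / 0.960 m/s = 75730 s = 0.8765 d.
k_d L₀/(k_2−k_d) = 0.328×17.3/(0.937−0.328) = 5.674/0.6090 = 9.318 mg/L.
e^(−k_d t) = e^(−0.328×0.8765) = 0.7501; e^(−k_2 t) = e^(−0.937×0.8765) = 0.4399.
D = 9.318 × (0.7501 − 0.4399) + 3.54 × 0.4399 = 2.891 + 1.557 = 4.448 mg/L.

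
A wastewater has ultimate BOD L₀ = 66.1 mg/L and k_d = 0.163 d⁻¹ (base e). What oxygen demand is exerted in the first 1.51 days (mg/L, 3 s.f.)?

y ≈ 14.4 mg/L

y_t = L₀(1 − e^(−k_d t)) = 66.1 × (1 − e^(−0.163×1.51))
= 66.1 × (1 − 0.7818) = 66.1 × 0.2182 = 14.42 mg/L.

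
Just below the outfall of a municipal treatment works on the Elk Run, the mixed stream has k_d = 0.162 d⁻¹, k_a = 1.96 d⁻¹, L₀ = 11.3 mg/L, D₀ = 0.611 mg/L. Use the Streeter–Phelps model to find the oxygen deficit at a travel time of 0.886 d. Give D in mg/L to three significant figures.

D ≈ 0.810 mg/L

k_d L₀/(k_a−k_d) = 0.162×11.3/(1.96−0.162) = 1.831/1.798 = 1.018 mg/L.
e^(−k_d t) = e^(−0.162×0.8860) = 0.8663; e^(−k_a t) = e^(−1.96×0.8860) = 0.1761.
D = 1.018 × (0.8663 − 0.1761) + 0.611 × 0.1761 = 0.7027 + 0.1076 = 0.8103 mg/L.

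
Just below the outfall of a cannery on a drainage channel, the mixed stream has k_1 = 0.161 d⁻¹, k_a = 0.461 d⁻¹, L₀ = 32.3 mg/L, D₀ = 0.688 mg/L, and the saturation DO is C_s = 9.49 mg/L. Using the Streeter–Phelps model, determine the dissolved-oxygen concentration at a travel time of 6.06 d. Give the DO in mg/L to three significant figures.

k_1 L₀/(k_a−k_1) = 0.161×32.3/(0.461−0.161) = 5.200/0.3000 = 17.33 mg/L.
e^(−k_1 t) = e^(−0.161×6.060) = 0.3769; e^(−k_a t) = e^(−0.461×6.060) = 0.06120.
D = 17.33 × (0.3769 − 0.06120) + 0.688 × 0.06120 = 5.473 + 0.04210 = 5.515 mg/L.
DO = C_s − D = 9.49 − 5.515 = 3.975 mg/L.

DO ≈ 3.97 mg/L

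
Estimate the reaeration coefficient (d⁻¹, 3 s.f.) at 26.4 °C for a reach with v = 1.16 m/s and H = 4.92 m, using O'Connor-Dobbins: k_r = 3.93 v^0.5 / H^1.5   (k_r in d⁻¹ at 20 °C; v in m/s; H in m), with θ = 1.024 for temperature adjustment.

k_r(20) = 3.93 × 1.16^0.5 / 4.92^1.5 = 3.93 × 1.077 / 10.91 = 0.3879 d⁻¹.
k_r(26.4) = 0.3879 × 1.024^(26.4−20) = 0.3879 × 1.164 = 0.4514 d⁻¹.

k_r ≈ 0.451 d⁻¹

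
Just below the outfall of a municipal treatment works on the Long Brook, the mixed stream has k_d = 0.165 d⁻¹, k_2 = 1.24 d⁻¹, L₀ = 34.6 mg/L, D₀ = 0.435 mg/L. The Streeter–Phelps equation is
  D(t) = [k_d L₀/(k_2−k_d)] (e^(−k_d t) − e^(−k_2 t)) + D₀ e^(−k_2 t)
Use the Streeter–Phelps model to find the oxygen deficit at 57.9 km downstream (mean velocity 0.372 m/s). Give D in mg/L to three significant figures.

Travel time t = x/v = 57.9 km / (0.372 m/s) = 57900 m / 0.372 m/s = 155600 s = 1.801 d.
k_d L₀/(k_2−k_d) = 0.165×34.6/(1.24−0.165) = 5.709/1.075 = 5.311 mg/L.
e^(−k_d t) = e^(−0.165×1.801) = 0.7429; e^(−k_2 t) = e^(−1.24×1.801) = 0.1071.
D = 5.311 × (0.7429 − 0.1071) + 0.435 × 0.1071 = 3.376 + 0.04660 = 3.423 mg/L.

D ≈ 3.42 mg/L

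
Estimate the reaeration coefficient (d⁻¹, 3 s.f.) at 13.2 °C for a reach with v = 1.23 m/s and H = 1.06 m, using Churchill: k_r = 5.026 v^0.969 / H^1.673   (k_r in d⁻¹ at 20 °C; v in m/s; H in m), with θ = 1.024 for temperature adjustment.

k_r ≈ 4.74 d⁻¹

k_r(20) = 5.026 × 1.23^0.969 / 1.06^1.673 = 5.026 × 1.222 / 1.102 = 5.572 d⁻¹.
k_r(13.2) = 5.572 × 1.024^(13.2−20) = 5.572 × 0.8511 = 4.742 d⁻¹.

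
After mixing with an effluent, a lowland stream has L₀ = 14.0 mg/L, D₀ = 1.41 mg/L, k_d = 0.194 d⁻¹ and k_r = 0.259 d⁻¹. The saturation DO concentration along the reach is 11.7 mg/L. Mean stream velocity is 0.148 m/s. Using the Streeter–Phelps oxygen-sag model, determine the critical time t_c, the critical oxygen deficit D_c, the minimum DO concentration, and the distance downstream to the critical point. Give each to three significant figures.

t_c ≈ 3.92 d; D_c ≈ 4.90 mg/L; min DO ≈ 6.80 mg/L; x_c ≈ 50.1 km

t_c = [1/(k_r−k_d)] ln[(k_r/k_d)(1 − D₀(k_r−k_d)/(k_d L₀))]
= [1/(0.259−0.194)] ln[(0.259/0.194)(1 − 1.41×0.06500/(0.194×14.0))]
= (1/0.06500) ln[1.335 × 0.9663] = 15.38 × ln(1.290) = 15.38 × 0.2546 = 3.918 d.
D_c = (k_d/k_r) L₀ e^(−k_d t_c) = (0.194/0.259) × 14.0 × e^(−0.194×3.918) = 0.7490 × 14.0 × 0.4677 = 4.904 mg/L.
Minimum DO = C_s − D_c = 11.7 − 4.904 = 6.796 mg/L.
x_c = v t_c = 0.148 m/s × 3.918 d × 86400 s/d = 50090 m ≈ 50.1 km.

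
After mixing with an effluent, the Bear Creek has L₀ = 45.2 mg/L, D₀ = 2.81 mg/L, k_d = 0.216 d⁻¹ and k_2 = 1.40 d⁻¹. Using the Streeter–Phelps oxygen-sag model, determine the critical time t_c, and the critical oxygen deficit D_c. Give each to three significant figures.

t_c = [1/(k_2−k_d)] ln[(k_2/k_d)(1 − D₀(k_2−k_d)/(k_d L₀))]
= [1/(1.40−0.216)] ln[(1.40/0.216)(1 − 2.81×1.184/(0.216×45.2))]
= (1/1.184) ln[6.481 × 0.6592] = 0.8446 × ln(4.273) = 0.8446 × 1.452 = 1.227 d.
D_c = (k_d/k_2) L₀ e^(−k_d t_c) = (0.216/1.40) × 45.2 × e^(−0.216×1.227) = 0.1543 × 45.2 × 0.7673 = 5.351 mg/L.

t_c ≈ 1.23 d; D_c ≈ 5.35 mg/L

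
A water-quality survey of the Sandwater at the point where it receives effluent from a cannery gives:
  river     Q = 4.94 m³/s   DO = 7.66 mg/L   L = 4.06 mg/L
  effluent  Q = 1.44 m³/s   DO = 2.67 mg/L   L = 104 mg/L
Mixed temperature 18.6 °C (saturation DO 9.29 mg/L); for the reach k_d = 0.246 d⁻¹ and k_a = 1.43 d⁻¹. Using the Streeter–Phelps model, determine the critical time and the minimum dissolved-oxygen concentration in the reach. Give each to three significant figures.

t_c ≈ 0.904 d; minimum DO ≈ 5.62 mg/L

Mixed DO = (4.94×7.66 + 1.44×2.67)/(4.94+1.44) = 41.69/6.380 = 6.534 mg/L.
Mixed L₀ = (4.94×4.06 + 1.44×104)/(6.380) = 169.8/6.380 = 26.62 mg/L.
Initial deficit D₀ = C_s − DO₀ = 9.29 − 6.534 = 2.756 mg/L.
t_c = (1/1.184) ln[(1.43/0.246)(1 − 2.756×1.184/(0.246×26.62))] = 0.8446 × ln(2.916) = 0.9038 d.
D_c = (0.246/1.43) × 26.62 × e^(−0.246×0.9038) = 0.1720 × 26.62 × 0.8006 = 3.666 mg/L.
Minimum DO = 9.29 − 3.666 = 5.624 mg/L.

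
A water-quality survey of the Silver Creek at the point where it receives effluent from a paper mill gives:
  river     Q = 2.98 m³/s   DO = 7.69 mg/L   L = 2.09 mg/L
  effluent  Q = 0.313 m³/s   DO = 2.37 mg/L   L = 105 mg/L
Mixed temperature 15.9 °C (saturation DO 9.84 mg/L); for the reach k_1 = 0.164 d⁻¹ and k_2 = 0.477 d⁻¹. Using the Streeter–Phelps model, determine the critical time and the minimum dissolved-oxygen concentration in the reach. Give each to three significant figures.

t_c ≈ 1.63 d; minimum DO ≈ 6.72 mg/L

Mixed DO = (2.98×7.69 + 0.313×2.37)/(2.98+0.313) = 23.66/3.293 = 7.184 mg/L.
Mixed L₀ = (2.98×2.09 + 0.313×105)/(3.293) = 39.09/3.293 = 11.87 mg/L.
Initial deficit D₀ = C_s − DO₀ = 9.84 − 7.184 = 2.656 mg/L.
t_c = (1/0.3130) ln[(0.477/0.164)(1 − 2.656×0.3130/(0.164×11.87))] = 3.195 × ln(1.667) = 1.632 d.
D_c = (0.164/0.477) × 11.87 × e^(−0.164×1.632) = 0.3438 × 11.87 × 0.7651 = 3.123 mg/L.
Minimum DO = 9.84 − 3.123 = 6.717 mg/L.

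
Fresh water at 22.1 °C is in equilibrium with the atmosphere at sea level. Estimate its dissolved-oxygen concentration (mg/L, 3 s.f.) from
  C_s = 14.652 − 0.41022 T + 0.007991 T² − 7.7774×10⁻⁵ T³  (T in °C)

C_s = 14.652 − 0.41022×22.1 + 0.007991×22.1² − 7.7774×10⁻⁵×22.1³ = 8.650 mg/L.

C_s ≈ 8.65 mg/L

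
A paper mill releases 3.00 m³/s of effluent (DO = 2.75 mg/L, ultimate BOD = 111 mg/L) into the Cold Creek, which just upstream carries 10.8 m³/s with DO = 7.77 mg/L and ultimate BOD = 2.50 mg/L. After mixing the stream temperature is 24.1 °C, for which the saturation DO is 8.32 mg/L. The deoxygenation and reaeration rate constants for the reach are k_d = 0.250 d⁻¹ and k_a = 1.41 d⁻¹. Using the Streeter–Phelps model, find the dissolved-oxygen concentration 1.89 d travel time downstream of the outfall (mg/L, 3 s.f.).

Mixed DO = (10.8×7.77 + 3.00×2.75)/(10.8+3.00) = 92.17/13.80 = 6.679 mg/L.
Mixed L₀ = (10.8×2.50 + 3.00×111)/(13.80) = 360.0/13.80 = 26.09 mg/L.
Initial deficit D₀ = C_s − DO₀ = 8.32 − 6.679 = 1.641 mg/L.
D(1.89) = [0.250×26.09/(1.41−0.250)](e^(−0.250×1.89) − e^(−1.41×1.89)) + 1.641 e^(−1.41×1.89)
= 5.622 × (0.6234 − 0.06961) + 1.641 × 0.06961 = 3.228 mg/L.
DO = 8.32 − 3.228 = 5.092 mg/L.

DO ≈ 5.09 mg/L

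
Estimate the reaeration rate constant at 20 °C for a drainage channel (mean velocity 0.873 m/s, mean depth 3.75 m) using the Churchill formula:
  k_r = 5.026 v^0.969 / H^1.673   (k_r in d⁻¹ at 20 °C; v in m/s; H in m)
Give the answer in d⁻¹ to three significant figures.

k_r ≈ 0.483 d⁻¹

k_r = 5.026 × 0.873^0.969 / 3.75^1.673 = 5.026 × 0.8767 / 9.128 = 0.4827 d⁻¹.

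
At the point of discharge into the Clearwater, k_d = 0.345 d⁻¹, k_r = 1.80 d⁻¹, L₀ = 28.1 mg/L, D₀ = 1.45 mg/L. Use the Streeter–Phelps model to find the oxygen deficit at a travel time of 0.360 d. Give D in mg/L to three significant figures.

k_d L₀/(k_r−k_d) = 0.345×28.1/(1.80−0.345) = 9.694/1.455 = 6.663 mg/L.
e^(−k_d t) = e^(−0.345×0.3600) = 0.8832; e^(−k_r t) = e^(−1.80×0.3600) = 0.5231.
D = 6.663 × (0.8832 − 0.5231) + 1.45 × 0.5231 = 2.399 + 0.7585 = 3.158 mg/L.

D ≈ 3.16 mg/L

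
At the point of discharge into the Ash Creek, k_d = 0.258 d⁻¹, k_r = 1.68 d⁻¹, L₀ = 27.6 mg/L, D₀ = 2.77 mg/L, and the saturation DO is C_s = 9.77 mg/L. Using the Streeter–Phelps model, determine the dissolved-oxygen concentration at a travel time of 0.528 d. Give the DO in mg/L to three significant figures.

k_d L₀/(k_r−k_d) = 0.258×27.6/(1.68−0.258) = 7.121/1.422 = 5.008 mg/L.
e^(−k_d t) = e^(−0.258×0.5280) = 0.8726; e^(−k_r t) = e^(−1.68×0.5280) = 0.4119.
D = 5.008 × (0.8726 − 0.4119) + 2.77 × 0.4119 = 2.307 + 1.141 = 3.448 mg/L.
DO = C_s − D = 9.77 − 3.448 = 6.322 mg/L.

DO ≈ 6.32 mg/L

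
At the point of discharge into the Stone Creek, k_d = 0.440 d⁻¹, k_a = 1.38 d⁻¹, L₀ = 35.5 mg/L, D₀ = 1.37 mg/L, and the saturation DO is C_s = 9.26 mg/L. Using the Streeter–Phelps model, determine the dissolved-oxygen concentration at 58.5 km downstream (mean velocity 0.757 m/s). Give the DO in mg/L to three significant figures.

DO ≈ 2.49 mg/L

Travel time t = x/v = 58.5 km / (0.757 m/s) = 58500 m / 0.757 m/s = 77280 s = 0.8944 d.
k_d L₀/(k_a−k_d) = 0.440×35.5/(1.38−0.440) = 15.62/0.9400 = 16.62 mg/L.
e^(−k_d t) = e^(−0.440×0.8944) = 0.6747; e^(−k_a t) = e^(−1.38×0.8944) = 0.2910.
D = 16.62 × (0.6747 − 0.2910) + 1.37 × 0.2910 = 6.375 + 0.3987 = 6.773 mg/L.
DO = C_s − D = 9.26 − 6.773 = 2.487 mg/L.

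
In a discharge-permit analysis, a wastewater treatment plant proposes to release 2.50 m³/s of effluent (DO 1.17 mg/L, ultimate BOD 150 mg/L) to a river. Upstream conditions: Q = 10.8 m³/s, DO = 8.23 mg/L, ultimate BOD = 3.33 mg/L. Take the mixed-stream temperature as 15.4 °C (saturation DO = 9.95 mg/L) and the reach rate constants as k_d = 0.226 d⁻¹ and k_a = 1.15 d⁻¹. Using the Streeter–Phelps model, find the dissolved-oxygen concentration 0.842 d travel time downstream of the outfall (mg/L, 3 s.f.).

DO ≈ 5.41 mg/L

Mixed DO = (10.8×8.23 + 2.50×1.17)/(10.8+2.50) = 91.81/13.30 = 6.903 mg/L.
Mixed L₀ = (10.8×3.33 + 2.50×150)/(13.30) = 411.0/13.30 = 30.90 mg/L.
Initial deficit D₀ = C_s − DO₀ = 9.95 − 6.903 = 3.047 mg/L.
D(0.842) = [0.226×30.90/(1.15−0.226)](e^(−0.226×0.842) − e^(−1.15×0.842)) + 3.047 e^(−1.15×0.842)
= 7.558 × (0.8267 − 0.3797) + 3.047 × 0.3797 = 4.535 mg/L.
DO = 9.95 − 4.535 = 5.415 mg/L.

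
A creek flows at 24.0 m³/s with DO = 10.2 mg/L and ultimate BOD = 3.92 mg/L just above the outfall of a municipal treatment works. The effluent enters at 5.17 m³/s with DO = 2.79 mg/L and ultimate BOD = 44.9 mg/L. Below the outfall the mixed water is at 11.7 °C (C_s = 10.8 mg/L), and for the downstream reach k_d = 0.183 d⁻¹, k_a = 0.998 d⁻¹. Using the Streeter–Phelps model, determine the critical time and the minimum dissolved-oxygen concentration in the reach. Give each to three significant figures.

Mixed DO = (24.0×10.2 + 5.17×2.79)/(24.0+5.17) = 259.2/29.17 = 8.887 mg/L.
Mixed L₀ = (24.0×3.92 + 5.17×44.9)/(29.17) = 326.2/29.17 = 11.18 mg/L.
Initial deficit D₀ = C_s − DO₀ = 10.8 − 8.887 = 1.913 mg/L.
t_c = (1/0.8150) ln[(0.998/0.183)(1 − 1.913×0.8150/(0.183×11.18))] = 1.227 × ln(1.298) = 0.3202 d.
D_c = (0.183/0.998) × 11.18 × e^(−0.183×0.3202) = 0.1834 × 11.18 × 0.9431 = 1.934 mg/L.
Minimum DO = 10.8 − 1.934 = 8.866 mg/L.

t_c ≈ 0.320 d; minimum DO ≈ 8.87 mg/L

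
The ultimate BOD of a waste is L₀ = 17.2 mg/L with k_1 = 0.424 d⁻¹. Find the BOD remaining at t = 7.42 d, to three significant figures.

L_t = L₀ e^(−k_1 t) = 17.2 × e^(−0.424×7.42) = 17.2 × 0.04302 = 0.7400 mg/L.

L ≈ 0.740 mg/L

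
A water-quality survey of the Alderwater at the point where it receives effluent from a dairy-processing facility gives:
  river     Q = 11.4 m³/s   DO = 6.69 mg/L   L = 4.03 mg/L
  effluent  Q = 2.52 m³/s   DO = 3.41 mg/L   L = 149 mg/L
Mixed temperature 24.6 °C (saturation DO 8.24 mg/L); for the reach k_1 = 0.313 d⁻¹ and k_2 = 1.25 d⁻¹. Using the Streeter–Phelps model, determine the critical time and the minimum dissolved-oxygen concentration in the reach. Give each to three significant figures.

t_c ≈ 1.22 d; minimum DO ≈ 3.07 mg/L

Mixed DO = (11.4×6.69 + 2.52×3.41)/(11.4+2.52) = 84.86/13.92 = 6.096 mg/L.
Mixed L₀ = (11.4×4.03 + 2.52×149)/(13.92) = 421.4/13.92 = 30.27 mg/L.
Initial deficit D₀ = C_s − DO₀ = 8.24 − 6.096 = 2.144 mg/L.
t_c = (1/0.9370) ln[(1.25/0.313)(1 − 2.144×0.9370/(0.313×30.27))] = 1.067 × ln(3.147) = 1.224 d.
D_c = (0.313/1.25) × 30.27 × e^(−0.313×1.224) = 0.2504 × 30.27 × 0.6818 = 5.169 mg/L.
Minimum DO = 8.24 − 5.169 = 3.071 mg/L.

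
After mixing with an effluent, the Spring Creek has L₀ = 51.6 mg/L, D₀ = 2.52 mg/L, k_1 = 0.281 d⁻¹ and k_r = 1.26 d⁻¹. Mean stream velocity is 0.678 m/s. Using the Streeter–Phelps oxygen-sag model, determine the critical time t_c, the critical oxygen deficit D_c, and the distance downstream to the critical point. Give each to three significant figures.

t_c ≈ 1.34 d; D_c ≈ 7.89 mg/L; x_c ≈ 78.6 km

With k_r/k_1 = 4.484 and 1 − D₀(k_r−k_1)/(k_1 L₀) = 0.8299,
t_c = ln(4.484 × 0.8299) / (1.26 − 0.281) = ln(3.721) / 0.9790 = 1.314/0.9790 = 1.342 d.
D_c = (k_1/k_r) L₀ e^(−k_1 t_c) = (0.281/1.26) × 51.6 × e^(−0.281×1.342) = 0.2230 × 51.6 × 0.6858 = 7.892 mg/L.
x_c = v t_c = 0.678 m/s × 1.342 d × 86400 s/d = 78620 m ≈ 78.6 km.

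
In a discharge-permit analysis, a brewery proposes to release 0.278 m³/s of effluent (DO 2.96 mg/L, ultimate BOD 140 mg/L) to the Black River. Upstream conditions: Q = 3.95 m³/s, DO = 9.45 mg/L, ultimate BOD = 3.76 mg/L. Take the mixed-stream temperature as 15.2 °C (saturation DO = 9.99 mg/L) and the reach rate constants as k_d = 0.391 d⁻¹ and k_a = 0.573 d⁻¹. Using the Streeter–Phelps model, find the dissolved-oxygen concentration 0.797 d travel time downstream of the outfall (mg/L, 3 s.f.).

Mixed DO = (3.95×9.45 + 0.278×2.96)/(3.95+0.278) = 38.15/4.228 = 9.023 mg/L.
Mixed L₀ = (3.95×3.76 + 0.278×140)/(4.228) = 53.77/4.228 = 12.72 mg/L.
Initial deficit D₀ = C_s − DO₀ = 9.99 − 9.023 = 0.9667 mg/L.
D(0.797) = [0.391×12.72/(0.573−0.391)](e^(−0.391×0.797) − e^(−0.573×0.797)) + 0.9667 e^(−0.573×0.797)
= 27.32 × (0.7323 − 0.6334) + 0.9667 × 0.6334 = 3.314 mg/L.
DO = 9.99 − 3.314 = 6.676 mg/L.

DO ≈ 6.68 mg/L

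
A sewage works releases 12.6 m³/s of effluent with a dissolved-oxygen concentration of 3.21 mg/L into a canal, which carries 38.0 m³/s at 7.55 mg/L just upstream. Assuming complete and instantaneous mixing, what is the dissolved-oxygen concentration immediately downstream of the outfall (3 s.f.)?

6.47 mg/L

Flow-weighted mixing: C = (Q_r C_r + Q_w C_w)/(Q_r + Q_w)
= (38.0×7.55 + 12.6×3.21)/(38.0 + 12.6) = 327.3/50.60 = 6.469 mg/L.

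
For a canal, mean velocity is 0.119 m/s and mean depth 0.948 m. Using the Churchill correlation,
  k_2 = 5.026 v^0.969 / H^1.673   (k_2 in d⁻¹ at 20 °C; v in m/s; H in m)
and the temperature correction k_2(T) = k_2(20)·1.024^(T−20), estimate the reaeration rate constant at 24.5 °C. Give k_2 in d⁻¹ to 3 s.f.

k_2 ≈ 0.777 d⁻¹

k_2(20) = 5.026 × 0.119^0.969 / 0.948^1.673 = 5.026 × 0.1271 / 0.9145 = 0.6986 d⁻¹.
k_2(24.5) = 0.6986 × 1.024^(24.5−20) = 0.6986 × 1.113 = 0.7773 d⁻¹.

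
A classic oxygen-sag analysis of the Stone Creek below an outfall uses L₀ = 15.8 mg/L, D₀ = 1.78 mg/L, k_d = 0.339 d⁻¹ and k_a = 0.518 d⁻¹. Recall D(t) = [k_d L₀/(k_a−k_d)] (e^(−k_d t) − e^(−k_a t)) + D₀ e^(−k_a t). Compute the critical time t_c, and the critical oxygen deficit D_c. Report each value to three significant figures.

With k_a/k_d = 1.528 and 1 − D₀(k_a−k_d)/(k_d L₀) = 0.9405,
t_c = ln(1.528 × 0.9405) / (0.518 − 0.339) = ln(1.437) / 0.1790 = 0.3626/0.1790 = 2.026 d.
L(t_c) = L₀ e^(−k_d t_c) = 15.8 × 0.5032 = 7.950 mg/L, and at the critical point k_a D_c = k_d L, so D_c = (0.339/0.518) × 7.950 = 5.203 mg/L.

t_c ≈ 2.03 d; D_c ≈ 5.20 mg/L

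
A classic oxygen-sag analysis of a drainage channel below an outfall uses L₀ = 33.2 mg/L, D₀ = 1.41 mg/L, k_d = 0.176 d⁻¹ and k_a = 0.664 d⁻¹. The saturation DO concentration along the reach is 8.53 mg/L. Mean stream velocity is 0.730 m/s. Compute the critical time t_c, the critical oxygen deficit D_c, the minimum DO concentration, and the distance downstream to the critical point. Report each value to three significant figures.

With k_a/k_d = 3.773 and 1 − D₀(k_a−k_d)/(k_d L₀) = 0.8822,
t_c = ln(3.773 × 0.8822) / (0.664 − 0.176) = ln(3.328) / 0.4880 = 1.203/0.4880 = 2.464 d.
D_c = (k_d/k_a) L₀ e^(−k_d t_c) = (0.176/0.664) × 33.2 × e^(−0.176×2.464) = 0.2651 × 33.2 × 0.6481 = 5.703 mg/L.
Minimum DO = C_s − D_c = 8.53 − 5.703 = 2.827 mg/L.
x_c = v t_c = 0.730 m/s × 2.464 d × 86400 s/d = 155400 m ≈ 155 km.

t_c ≈ 2.46 d; D_c ≈ 5.70 mg/L; min DO ≈ 2.83 mg/L; x_c ≈ 155 km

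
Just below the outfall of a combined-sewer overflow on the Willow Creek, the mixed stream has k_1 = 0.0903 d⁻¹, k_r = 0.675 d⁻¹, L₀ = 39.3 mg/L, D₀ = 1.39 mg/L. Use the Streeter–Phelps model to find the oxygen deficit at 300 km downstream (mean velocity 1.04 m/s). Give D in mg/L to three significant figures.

Travel time t = x/v = 300 km / (1.04 m/s) = 300000 m / 1.04 m/s = 288500 s = 3.339 d.
k_1 L₀/(k_r−k_1) = 0.0903×39.3/(0.675−0.0903) = 3.549/0.5847 = 6.069 mg/L.
e^(−k_1 t) = e^(−0.0903×3.339) = 0.7397; e^(−k_r t) = e^(−0.675×3.339) = 0.1050.
D = 6.069 × (0.7397 − 0.1050) + 1.39 × 0.1050 = 3.852 + 0.1460 = 3.998 mg/L.

D ≈ 4.00 mg/L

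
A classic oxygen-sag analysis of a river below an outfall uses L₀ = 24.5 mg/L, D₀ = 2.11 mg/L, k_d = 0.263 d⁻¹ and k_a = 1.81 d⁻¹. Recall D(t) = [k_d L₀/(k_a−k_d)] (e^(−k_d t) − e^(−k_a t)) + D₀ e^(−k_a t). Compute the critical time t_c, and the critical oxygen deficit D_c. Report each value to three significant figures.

t_c ≈ 0.790 d; D_c ≈ 2.89 mg/L

At the critical point dD/dt = 0, so k_d L₀ e^(−k_d t) = k_a D. Substituting D(t) from the Streeter–Phelps equation and solving for t gives
t_c = ln[(k_a/k_d)(1 − D₀(k_a−k_d)/(k_d L₀))] / (k_a−k_d).
Here k_a−k_d = 1.547 d⁻¹ and 1 − D₀(k_a−k_d)/(k_d L₀) = 1 − 2.11×1.547/(0.263×24.5) = 0.4934, so
t_c = ln(6.882 × 0.4934) / 1.547 = 1.223 / 1.547 = 0.7903 d.
L(t_c) = L₀ e^(−k_d t_c) = 24.5 × 0.8123 = 19.90 mg/L, and at the critical point k_a D_c = k_d L, so D_c = (0.263/1.81) × 19.90 = 2.892 mg/L.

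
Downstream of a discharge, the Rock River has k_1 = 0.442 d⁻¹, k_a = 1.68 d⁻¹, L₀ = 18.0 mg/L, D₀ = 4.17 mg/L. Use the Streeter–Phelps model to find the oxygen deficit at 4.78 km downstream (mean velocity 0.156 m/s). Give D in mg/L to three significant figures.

D ≈ 4.25 mg/L

Travel time t = x/v = 4.78 km / (0.156 m/s) = 4780 m / 0.156 m/s = 30640 s = 0.3546 d.
k_1 L₀/(k_a−k_1) = 0.442×18.0/(1.68−0.442) = 7.956/1.238 = 6.426 mg/L.
e^(−k_1 t) = e^(−0.442×0.3546) = 0.8549; e^(−k_a t) = e^(−1.68×0.3546) = 0.5511.
D = 6.426 × (0.8549 − 0.5511) + 4.17 × 0.5511 = 1.952 + 2.298 = 4.251 mg/L.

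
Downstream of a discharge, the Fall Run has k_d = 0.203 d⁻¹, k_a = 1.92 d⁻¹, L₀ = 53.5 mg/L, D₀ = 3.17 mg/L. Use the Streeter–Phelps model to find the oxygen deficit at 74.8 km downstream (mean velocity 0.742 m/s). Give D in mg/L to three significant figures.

Travel time t = x/v = 74.8 km / (0.742 m/s) = 74800 m / 0.742 m/s = 100800 s = 1.167 d.
k_d L₀/(k_a−k_d) = 0.203×53.5/(1.92−0.203) = 10.86/1.717 = 6.325 mg/L.
e^(−k_d t) = e^(−0.203×1.167) = 0.7891; e^(−k_a t) = e^(−1.92×1.167) = 0.1064.
D = 6.325 × (0.7891 − 0.1064) + 3.17 × 0.1064 = 4.318 + 0.3374 = 4.655 mg/L.

D ≈ 4.66 mg/L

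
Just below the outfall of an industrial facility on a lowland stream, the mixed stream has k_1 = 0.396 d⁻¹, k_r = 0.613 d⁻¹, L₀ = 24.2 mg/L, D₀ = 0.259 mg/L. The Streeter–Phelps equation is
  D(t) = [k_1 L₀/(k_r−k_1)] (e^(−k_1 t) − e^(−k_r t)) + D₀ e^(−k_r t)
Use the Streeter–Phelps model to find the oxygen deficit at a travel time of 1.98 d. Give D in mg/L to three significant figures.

D ≈ 7.12 mg/L

k_1 L₀/(k_r−k_1) = 0.396×24.2/(0.613−0.396) = 9.583/0.2170 = 44.16 mg/L.
e^(−k_1 t) = e^(−0.396×1.980) = 0.4565; e^(−k_r t) = e^(−0.613×1.980) = 0.2971.
D = 44.16 × (0.4565 − 0.2971) + 0.259 × 0.2971 = 7.042 + 0.07694 = 7.119 mg/L.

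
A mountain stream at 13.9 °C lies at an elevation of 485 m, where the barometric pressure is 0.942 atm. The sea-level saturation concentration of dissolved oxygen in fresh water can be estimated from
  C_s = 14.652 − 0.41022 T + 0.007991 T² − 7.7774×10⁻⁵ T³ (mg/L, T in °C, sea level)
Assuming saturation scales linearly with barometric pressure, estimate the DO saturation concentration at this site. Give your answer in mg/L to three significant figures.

C_s ≈ 9.69 mg/L

At sea level: C_s = 14.652 − 0.41022×13.9 + 0.007991×13.9² − 7.7774×10⁻⁵×13.9³ = 10.29 mg/L.
Pressure correction: C_s' = 10.29 × 0.942 = 9.688 mg/L.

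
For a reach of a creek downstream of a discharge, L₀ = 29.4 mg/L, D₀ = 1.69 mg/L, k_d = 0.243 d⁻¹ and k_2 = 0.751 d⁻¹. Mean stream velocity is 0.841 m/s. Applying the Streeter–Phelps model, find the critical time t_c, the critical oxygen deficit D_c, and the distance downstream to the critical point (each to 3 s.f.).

t_c ≈ 1.97 d; D_c ≈ 5.90 mg/L; x_c ≈ 143 km

At the critical point dD/dt = 0, so k_d L₀ e^(−k_d t) = k_2 D. Substituting D(t) from the Streeter–Phelps equation and solving for t gives
t_c = ln[(k_2/k_d)(1 − D₀(k_2−k_d)/(k_d L₀))] / (k_2−k_d).
Here k_2−k_d = 0.5080 d⁻¹ and 1 − D₀(k_2−k_d)/(k_d L₀) = 1 − 1.69×0.5080/(0.243×29.4) = 0.8798, so
t_c = ln(3.091 × 0.8798) / 0.5080 = 1.000 / 0.5080 = 1.969 d.
D_c = (k_d/k_2) L₀ e^(−k_d t_c) = (0.243/0.751) × 29.4 × e^(−0.243×1.969) = 0.3236 × 29.4 × 0.6197 = 5.895 mg/L.
x_c = v t_c = 0.841 m/s × 1.969 d × 86400 s/d = 143100 m ≈ 143 km.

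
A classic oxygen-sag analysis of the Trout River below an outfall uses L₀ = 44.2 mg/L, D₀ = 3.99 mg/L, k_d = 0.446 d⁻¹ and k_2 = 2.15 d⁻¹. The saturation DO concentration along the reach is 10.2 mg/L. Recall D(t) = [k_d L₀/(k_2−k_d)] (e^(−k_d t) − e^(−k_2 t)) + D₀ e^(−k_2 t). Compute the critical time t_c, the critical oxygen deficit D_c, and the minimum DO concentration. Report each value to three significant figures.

At the critical point dD/dt = 0, so k_d L₀ e^(−k_d t) = k_2 D. Substituting D(t) from the Streeter–Phelps equation and solving for t gives
t_c = ln[(k_2/k_d)(1 − D₀(k_2−k_d)/(k_d L₀))] / (k_2−k_d).
Here k_2−k_d = 1.704 d⁻¹ and 1 − D₀(k_2−k_d)/(k_d L₀) = 1 − 3.99×1.704/(0.446×44.2) = 0.6551, so
t_c = ln(4.821 × 0.6551) / 1.704 = 1.150 / 1.704 = 0.6749 d.
L(t_c) = L₀ e^(−k_d t_c) = 44.2 × 0.7401 = 32.71 mg/L, and at the critical point k_2 D_c = k_d L, so D_c = (0.446/2.15) × 32.71 = 6.786 mg/L.
Minimum DO = C_s − D_c = 10.2 − 6.786 = 3.414 mg/L.

t_c ≈ 0.675 d; D_c ≈ 6.79 mg/L; min DO ≈ 3.41 mg/L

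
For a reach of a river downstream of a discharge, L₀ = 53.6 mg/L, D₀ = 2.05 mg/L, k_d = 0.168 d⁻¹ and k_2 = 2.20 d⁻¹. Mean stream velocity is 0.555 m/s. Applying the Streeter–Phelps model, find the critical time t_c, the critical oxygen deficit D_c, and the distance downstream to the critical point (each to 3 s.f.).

At the critical point dD/dt = 0, so k_d L₀ e^(−k_d t) = k_2 D. Substituting D(t) from the Streeter–Phelps equation and solving for t gives
t_c = ln[(k_2/k_d)(1 − D₀(k_2−k_d)/(k_d L₀))] / (k_2−k_d).
Here k_2−k_d = 2.032 d⁻¹ and 1 − D₀(k_2−k_d)/(k_d L₀) = 1 − 2.05×2.032/(0.168×53.6) = 0.5374, so
t_c = ln(13.10 × 0.5374) / 2.032 = 1.951 / 2.032 = 0.9603 d.
D_c = (k_d/k_2) L₀ e^(−k_d t_c) = (0.168/2.20) × 53.6 × e^(−0.168×0.9603) = 0.07636 × 53.6 × 0.8510 = 3.483 mg/L.
x_c = v t_c = 0.555 m/s × 0.9603 d × 86400 s/d = 46050 m ≈ 46.0 km.

t_c ≈ 0.960 d; D_c ≈ 3.48 mg/L; x_c ≈ 46.0 km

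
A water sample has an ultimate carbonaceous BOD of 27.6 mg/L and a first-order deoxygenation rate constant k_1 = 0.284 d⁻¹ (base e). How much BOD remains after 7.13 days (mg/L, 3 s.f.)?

L ≈ 3.64 mg/L

L_t = L₀ e^(−k_1 t) = 27.6 × e^(−0.284×7.13) = 27.6 × 0.1320 = 3.643 mg/L.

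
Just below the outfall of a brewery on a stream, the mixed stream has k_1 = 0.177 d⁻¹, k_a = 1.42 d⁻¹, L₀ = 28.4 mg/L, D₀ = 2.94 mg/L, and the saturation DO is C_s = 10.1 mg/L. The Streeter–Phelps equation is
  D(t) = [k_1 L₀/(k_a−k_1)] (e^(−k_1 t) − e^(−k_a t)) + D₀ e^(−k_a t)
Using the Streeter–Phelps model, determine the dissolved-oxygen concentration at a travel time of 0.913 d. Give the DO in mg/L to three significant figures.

k_1 L₀/(k_a−k_1) = 0.177×28.4/(1.42−0.177) = 5.027/1.243 = 4.044 mg/L.
e^(−k_1 t) = e^(−0.177×0.9130) = 0.8508; e^(−k_a t) = e^(−1.42×0.9130) = 0.2735.
D = 4.044 × (0.8508 − 0.2735) + 2.94 × 0.2735 = 2.335 + 0.8041 = 3.139 mg/L.
DO = C_s − D = 10.1 − 3.139 = 6.961 mg/L.

DO ≈ 6.96 mg/L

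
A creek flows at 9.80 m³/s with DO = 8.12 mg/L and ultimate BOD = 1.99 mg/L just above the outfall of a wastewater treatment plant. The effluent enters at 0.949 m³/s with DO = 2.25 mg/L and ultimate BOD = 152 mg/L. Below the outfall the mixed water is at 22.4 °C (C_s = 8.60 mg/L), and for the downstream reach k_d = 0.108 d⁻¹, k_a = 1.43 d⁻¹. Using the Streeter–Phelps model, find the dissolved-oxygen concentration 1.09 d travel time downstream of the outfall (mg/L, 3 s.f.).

Mixed DO = (9.80×8.12 + 0.949×2.25)/(9.80+0.949) = 81.71/10.75 = 7.602 mg/L.
Mixed L₀ = (9.80×1.99 + 0.949×152)/(10.75) = 163.8/10.75 = 15.23 mg/L.
Initial deficit D₀ = C_s − DO₀ = 8.60 − 7.602 = 0.9982 mg/L.
D(1.09) = [0.108×15.23/(1.43−0.108)](e^(−0.108×1.09) − e^(−1.43×1.09)) + 0.9982 e^(−1.43×1.09)
= 1.245 × (0.8889 − 0.2104) + 0.9982 × 0.2104 = 1.054 mg/L.
DO = 8.60 − 1.054 = 7.546 mg/L.

DO ≈ 7.55 mg/L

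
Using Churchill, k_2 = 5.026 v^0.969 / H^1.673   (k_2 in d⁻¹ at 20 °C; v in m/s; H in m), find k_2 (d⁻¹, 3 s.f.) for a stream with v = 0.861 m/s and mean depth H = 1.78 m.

k_2 = 5.026 × 0.861^0.969 / 1.78^1.673 = 5.026 × 0.8650 / 2.624 = 1.657 d⁻¹.

k_2 ≈ 1.66 d⁻¹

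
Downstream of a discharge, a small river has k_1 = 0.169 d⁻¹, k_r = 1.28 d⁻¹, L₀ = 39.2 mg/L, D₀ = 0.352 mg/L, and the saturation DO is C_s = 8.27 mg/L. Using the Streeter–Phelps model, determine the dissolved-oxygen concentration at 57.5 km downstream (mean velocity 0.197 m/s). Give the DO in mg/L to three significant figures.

DO ≈ 4.98 mg/L

Travel time t = x/v = 57.5 km / (0.197 m/s) = 57500 m / 0.197 m/s = 291900 s = 3.378 d.
k_1 L₀/(k_r−k_1) = 0.169×39.2/(1.28−0.169) = 6.625/1.111 = 5.963 mg/L.
e^(−k_1 t) = e^(−0.169×3.378) = 0.5650; e^(−k_r t) = e^(−1.28×3.378) = 0.01325.
D = 5.963 × (0.5650 − 0.01325) + 0.352 × 0.01325 = 3.290 + 0.004662 = 3.295 mg/L.
DO = C_s − D = 8.27 − 3.295 = 4.975 mg/L.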